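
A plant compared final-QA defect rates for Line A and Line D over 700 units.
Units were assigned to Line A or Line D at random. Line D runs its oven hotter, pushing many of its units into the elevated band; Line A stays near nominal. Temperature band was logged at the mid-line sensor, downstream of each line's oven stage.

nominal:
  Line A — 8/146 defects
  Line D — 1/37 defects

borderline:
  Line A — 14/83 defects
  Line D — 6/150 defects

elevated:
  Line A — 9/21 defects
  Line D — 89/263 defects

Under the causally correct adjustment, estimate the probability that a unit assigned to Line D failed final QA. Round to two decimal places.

0.21

In-process temperature band here is a post-treatment variable shaped by the line; conditioning on it would introduce bias rather than remove it. The overall comparison is the causal one.
So P(outcome | do(Line D)) is just the pooled rate for Line D: 96/450 = 0.213.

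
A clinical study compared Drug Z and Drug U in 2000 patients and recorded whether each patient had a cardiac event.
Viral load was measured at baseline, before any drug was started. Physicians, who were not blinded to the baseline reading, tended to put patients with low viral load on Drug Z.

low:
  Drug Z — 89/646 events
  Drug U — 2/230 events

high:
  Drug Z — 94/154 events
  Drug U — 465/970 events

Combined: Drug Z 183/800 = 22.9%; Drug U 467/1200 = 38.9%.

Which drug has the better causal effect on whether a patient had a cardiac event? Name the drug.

Drug U

Viral load is set before the drug has any effect — it is not caused by the drug — and it independently drives the outcome. That makes it a confounder, so the causal comparison is within viral load levels.
Within each level — low: 13.8% vs 0.9%; high: 61.0% vs 47.9% — Drug U is lower every time.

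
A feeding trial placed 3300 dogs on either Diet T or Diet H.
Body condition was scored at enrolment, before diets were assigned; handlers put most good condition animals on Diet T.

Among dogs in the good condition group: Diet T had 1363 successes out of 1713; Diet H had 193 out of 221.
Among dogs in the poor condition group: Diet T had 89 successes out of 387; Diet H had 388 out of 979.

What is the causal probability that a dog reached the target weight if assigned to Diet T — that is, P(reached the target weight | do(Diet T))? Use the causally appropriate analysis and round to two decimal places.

The stratified and pooled comparisons disagree (Diet H wins within each starting body condition; Diet T wins overall), so the answer turns on the causal role of starting body condition.
Nothing the diet does changes starting body condition; the imbalance is an allocation artefact. With starting body condition also predicting the outcome, the pooled figure is confounded, and the within-stratum comparison is the causal one.
Standardising Diet T to the population starting body condition mix: 0.586·1363/1713 + 0.414·89/387 = 0.562.

0.56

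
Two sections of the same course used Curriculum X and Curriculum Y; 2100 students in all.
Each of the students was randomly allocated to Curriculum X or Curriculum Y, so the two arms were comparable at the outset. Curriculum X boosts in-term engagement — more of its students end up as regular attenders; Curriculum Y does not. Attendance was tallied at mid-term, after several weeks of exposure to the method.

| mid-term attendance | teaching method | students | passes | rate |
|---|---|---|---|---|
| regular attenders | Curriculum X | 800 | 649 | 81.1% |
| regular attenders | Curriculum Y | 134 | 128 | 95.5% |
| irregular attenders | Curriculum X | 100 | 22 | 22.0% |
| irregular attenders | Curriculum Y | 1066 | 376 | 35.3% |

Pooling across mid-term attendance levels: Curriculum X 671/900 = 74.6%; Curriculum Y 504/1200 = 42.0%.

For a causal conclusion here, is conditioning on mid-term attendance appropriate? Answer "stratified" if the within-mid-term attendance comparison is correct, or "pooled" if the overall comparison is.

pooled

Mid-term attendance lies on the pathway teaching method → mid-term attendance → outcome, so adjusting for it blocks the indirect effect. For the total causal effect of teaching method, use the unadjusted pooled rates.
Pooled: Curriculum X 74.6% vs Curriculum Y 42.0%; Curriculum X is higher overall.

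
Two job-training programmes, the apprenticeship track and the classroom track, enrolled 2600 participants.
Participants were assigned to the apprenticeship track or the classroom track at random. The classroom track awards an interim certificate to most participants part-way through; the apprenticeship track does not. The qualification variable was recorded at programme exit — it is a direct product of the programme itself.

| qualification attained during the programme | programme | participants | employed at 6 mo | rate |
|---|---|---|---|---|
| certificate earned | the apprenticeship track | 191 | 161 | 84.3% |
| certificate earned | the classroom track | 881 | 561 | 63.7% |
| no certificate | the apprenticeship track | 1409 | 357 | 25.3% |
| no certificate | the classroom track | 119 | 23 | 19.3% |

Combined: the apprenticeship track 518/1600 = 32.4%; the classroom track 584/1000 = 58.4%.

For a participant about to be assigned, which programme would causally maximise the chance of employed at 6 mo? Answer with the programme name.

Qualification attained during the programme lies on the pathway programme → qualification attained during the programme → outcome, so adjusting for it blocks the indirect effect. For the total causal effect of programme, use the unadjusted pooled rates.
Pooled: the apprenticeship track 32.4% vs the classroom track 58.4%; the classroom track is higher overall.

the classroom track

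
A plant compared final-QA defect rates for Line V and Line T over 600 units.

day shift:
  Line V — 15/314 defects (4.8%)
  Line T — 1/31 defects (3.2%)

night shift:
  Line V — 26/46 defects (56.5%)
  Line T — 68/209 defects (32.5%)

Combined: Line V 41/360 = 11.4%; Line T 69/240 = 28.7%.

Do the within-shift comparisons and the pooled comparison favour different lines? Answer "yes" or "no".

yes

Within each shift level (day shift 4.8% vs 3.2%; night shift 56.5% vs 32.5%), Line T has the lower rate every time. Pooled: 11.4% vs 28.7% — Line V has the lower rate overall. The two comparisons disagree.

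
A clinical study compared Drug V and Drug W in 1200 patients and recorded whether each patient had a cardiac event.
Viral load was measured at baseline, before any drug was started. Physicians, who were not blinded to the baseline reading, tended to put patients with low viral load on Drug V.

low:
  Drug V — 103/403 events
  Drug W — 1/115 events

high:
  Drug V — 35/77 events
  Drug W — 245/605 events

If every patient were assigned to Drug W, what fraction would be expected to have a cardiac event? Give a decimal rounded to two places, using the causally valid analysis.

Viral load satisfies the back-door criterion: it is not a descendant of the drug, and it blocks the spurious path from drug to outcome. Adjusting for it (i.e., using the within-viral load rates) gives the causal effect.
Standardising Drug W to the population viral load mix: 0.432·1/115 + 0.568·245/605 = 0.234.

0.23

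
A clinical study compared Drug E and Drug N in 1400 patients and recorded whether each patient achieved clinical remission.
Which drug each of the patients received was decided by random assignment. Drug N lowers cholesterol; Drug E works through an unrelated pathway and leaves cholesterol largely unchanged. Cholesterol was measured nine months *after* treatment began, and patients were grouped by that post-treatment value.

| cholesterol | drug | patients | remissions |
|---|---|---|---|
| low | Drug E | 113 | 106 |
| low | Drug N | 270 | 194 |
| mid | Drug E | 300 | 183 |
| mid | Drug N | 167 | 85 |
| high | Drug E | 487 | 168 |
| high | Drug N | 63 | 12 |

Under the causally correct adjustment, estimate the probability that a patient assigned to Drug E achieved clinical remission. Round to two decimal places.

Cholesterol is downstream of the drug. One should not condition on a consequence of treatment, so the overall rates are the right comparison.
So P(outcome | do(Drug E)) is just the pooled rate for Drug E: 457/900 = 0.508.

0.51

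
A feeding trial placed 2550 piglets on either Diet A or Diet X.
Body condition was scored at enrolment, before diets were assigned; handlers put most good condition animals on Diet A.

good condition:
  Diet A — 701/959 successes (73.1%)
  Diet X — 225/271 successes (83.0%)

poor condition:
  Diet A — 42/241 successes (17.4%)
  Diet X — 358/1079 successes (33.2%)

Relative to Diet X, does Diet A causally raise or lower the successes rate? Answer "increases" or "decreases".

decreases

Within every starting body condition level Diet X has the higher rate, yet pooled Diet A does — Simpson's reversal.
Since starting body condition is a pre-existing factor (not a product of the diet) and it affects the outcome on its own, it is a confounder. The stratified rates, not the pooled rate, identify the causal effect.
Within each level — good condition: 73.1% vs 83.0%; poor condition: 17.4% vs 33.2% — Diet X is higher every time.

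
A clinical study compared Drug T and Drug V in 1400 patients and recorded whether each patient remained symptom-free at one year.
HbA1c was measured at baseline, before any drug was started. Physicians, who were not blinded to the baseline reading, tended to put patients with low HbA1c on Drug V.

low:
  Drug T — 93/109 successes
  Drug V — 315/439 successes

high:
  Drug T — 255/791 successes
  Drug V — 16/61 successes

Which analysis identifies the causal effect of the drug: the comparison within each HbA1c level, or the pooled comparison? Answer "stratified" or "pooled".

HbA1c is set before the drug has any effect — it is not caused by the drug — and it independently drives the outcome. That makes it a confounder, so the causal comparison is within HbA1c levels.
Within each level — low: 85.3% vs 71.8%; high: 32.2% vs 26.2% — Drug T is higher every time.

stratified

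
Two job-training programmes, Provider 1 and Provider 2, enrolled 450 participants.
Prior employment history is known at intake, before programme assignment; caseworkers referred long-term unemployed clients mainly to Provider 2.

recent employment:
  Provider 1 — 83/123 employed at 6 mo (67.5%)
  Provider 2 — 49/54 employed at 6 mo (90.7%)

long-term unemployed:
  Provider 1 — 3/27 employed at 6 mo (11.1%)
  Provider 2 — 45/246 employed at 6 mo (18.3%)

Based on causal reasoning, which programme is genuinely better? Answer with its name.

Provider 2

Provider 2 is higher inside every prior employment history stratum but Provider 1 is higher in aggregate. Whether to stratify depends on how prior employment history relates to the programme.
Here prior employment history is a common cause — it drives both which programme a case falls under and the outcome. The crude comparison mixes populations; the stratum-specific rates are the causally relevant ones.
Within each level — recent employment: 67.5% vs 90.7%; long-term unemployed: 11.1% vs 18.3% — Provider 2 is higher every time.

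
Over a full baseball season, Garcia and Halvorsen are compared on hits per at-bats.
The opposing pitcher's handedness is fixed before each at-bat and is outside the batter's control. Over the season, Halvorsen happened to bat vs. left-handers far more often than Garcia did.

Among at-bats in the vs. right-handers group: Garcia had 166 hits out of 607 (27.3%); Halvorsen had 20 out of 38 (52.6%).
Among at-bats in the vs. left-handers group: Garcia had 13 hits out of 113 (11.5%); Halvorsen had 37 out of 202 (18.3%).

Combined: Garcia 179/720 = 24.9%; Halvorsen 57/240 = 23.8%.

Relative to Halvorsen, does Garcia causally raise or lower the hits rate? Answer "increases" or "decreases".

decreases

Halvorsen is higher inside every pitcher handedness stratum but Garcia is higher in aggregate. Whether to stratify depends on how pitcher handedness relates to the player.
Since pitcher handedness is a pre-existing factor (not a product of the player) and it affects the outcome on its own, it is a confounder. The stratified rates, not the pooled rate, identify the causal effect.
Within each level — vs. right-handers: 27.3% vs 52.6%; vs. left-handers: 11.5% vs 18.3% — Halvorsen is higher every time.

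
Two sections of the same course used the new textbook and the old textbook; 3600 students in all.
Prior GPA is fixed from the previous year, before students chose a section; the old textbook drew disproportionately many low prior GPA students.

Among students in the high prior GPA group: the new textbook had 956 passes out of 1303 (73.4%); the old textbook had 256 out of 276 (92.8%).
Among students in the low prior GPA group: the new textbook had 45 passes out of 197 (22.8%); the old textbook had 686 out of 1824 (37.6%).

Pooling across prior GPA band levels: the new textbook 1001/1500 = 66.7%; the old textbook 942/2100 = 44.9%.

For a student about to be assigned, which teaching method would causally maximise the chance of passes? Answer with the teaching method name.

The imbalance in prior GPA band arose from how students were allocated, not from anything the teaching method did; and prior GPA band independently affects the outcome. The pooled gap is confounded — condition on prior GPA band.
Within each level — high prior GPA: 73.4% vs 92.8%; low prior GPA: 22.8% vs 37.6% — the old textbook is higher every time.

the old textbook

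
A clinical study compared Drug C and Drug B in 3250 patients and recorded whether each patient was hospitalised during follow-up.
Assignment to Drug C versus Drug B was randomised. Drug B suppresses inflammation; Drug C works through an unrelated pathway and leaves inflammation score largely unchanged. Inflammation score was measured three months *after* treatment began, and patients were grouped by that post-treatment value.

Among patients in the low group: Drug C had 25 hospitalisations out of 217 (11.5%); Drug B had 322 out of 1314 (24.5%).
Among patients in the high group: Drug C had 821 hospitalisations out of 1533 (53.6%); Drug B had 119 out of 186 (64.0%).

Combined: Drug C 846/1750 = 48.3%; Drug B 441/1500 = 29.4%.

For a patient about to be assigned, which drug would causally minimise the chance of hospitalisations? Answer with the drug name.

The inflammation score-specific comparison favours Drug C throughout, but the pooled figures favour Drug B. The question is whether to condition on inflammation score.
Inflammation score is downstream of the drug. One should not condition on a consequence of treatment, so the overall rates are the right comparison.
Pooled: Drug C 48.3% vs Drug B 29.4%; Drug B is lower overall.

Drug B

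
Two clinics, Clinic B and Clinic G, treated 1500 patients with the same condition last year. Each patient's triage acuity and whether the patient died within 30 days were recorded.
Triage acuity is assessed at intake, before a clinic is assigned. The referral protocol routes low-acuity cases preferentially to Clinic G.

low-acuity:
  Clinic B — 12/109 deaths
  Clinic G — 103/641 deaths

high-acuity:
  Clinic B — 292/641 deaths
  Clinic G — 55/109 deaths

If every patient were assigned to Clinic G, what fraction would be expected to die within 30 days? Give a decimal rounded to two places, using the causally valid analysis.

The stratified and pooled comparisons disagree (Clinic B wins within each triage acuity; Clinic G wins overall), so the answer turns on the causal role of triage acuity.
Since triage acuity is a pre-existing factor (not a product of the clinic) and it affects the outcome on its own, it is a confounder. The stratified rates, not the pooled rate, identify the causal effect.
Standardising Clinic G to the population triage acuity mix: 0.500·103/641 + 0.500·55/109 = 0.333.

0.33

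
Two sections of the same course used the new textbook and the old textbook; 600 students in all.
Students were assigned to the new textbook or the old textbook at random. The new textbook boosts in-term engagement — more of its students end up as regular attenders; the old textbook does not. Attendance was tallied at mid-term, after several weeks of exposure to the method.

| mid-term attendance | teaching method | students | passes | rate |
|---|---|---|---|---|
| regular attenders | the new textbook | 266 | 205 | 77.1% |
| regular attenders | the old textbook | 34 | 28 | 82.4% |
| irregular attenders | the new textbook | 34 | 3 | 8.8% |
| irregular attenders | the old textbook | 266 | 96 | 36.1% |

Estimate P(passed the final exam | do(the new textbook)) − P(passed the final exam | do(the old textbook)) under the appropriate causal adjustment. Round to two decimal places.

The distribution of mid-term attendance is itself part of what the teaching method does — it is an intermediate outcome. Holding it fixed would remove that part of the effect; the total effect is the pooled difference.
The causal difference is the pooled difference: 0.693 − 0.413 = +0.280.

+0.28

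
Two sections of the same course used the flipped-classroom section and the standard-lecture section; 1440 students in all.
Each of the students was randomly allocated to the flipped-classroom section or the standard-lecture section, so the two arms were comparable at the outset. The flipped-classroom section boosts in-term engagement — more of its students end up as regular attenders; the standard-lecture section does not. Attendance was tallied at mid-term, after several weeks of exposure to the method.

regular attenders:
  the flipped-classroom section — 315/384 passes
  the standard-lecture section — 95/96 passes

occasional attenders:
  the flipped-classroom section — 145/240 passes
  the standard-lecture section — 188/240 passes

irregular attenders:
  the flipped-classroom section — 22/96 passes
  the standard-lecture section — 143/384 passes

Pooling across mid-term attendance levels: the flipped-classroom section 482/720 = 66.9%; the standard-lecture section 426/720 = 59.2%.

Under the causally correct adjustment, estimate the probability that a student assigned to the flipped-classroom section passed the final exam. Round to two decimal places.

The stratified and pooled comparisons disagree (the standard-lecture section wins within each mid-term attendance; the flipped-classroom section wins overall), so the answer turns on the causal role of mid-term attendance.
Mid-term attendance here is a post-treatment variable shaped by the teaching method; conditioning on it would introduce bias rather than remove it. The overall comparison is the causal one.
So P(outcome | do(the flipped-classroom section)) is just the pooled rate for the flipped-classroom section: 482/720 = 0.669.

0.67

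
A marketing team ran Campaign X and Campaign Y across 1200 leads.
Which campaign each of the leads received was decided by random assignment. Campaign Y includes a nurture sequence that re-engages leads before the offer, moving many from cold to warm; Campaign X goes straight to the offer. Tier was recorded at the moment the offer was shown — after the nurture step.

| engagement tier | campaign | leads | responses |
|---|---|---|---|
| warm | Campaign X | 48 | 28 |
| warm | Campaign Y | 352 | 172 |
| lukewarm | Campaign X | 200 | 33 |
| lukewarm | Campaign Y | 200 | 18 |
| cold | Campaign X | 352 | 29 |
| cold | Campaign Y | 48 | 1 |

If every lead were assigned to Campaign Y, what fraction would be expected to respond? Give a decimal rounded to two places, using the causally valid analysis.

0.32

Stratifying would compare campaigns among leads the campaigns themselves sorted into engagement tier groups — a form of selection on an intermediate. The unconditioned pooled rates give the total causal effect.
So P(outcome | do(Campaign Y)) is just the pooled rate for Campaign Y: 191/600 = 0.318.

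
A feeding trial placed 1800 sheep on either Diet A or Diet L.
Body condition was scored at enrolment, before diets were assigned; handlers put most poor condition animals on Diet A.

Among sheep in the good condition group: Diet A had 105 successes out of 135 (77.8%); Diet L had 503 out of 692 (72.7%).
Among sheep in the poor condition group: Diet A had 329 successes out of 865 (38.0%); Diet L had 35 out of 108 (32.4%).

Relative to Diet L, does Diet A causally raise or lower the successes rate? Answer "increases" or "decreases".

The starting body condition-specific comparison favours Diet A throughout, but the pooled figures favour Diet L. The question is whether to condition on starting body condition.
Starting body condition is set before the diet has any effect — it is not caused by the diet — and it independently drives the outcome. That makes it a confounder, so the causal comparison is within starting body condition levels.
Within each level — good condition: 77.8% vs 72.7%; poor condition: 38.0% vs 32.4% — Diet A is higher every time.

increases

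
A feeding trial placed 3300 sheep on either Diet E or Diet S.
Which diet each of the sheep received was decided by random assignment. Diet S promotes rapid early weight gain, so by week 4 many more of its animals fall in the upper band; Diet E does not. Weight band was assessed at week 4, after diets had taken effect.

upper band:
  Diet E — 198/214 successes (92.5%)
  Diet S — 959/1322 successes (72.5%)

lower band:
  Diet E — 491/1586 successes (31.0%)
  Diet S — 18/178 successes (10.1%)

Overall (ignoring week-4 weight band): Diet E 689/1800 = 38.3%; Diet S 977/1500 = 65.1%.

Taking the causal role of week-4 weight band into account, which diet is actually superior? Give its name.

The distribution of week-4 weight band is itself part of what the diet does — it is an intermediate outcome. Holding it fixed would remove that part of the effect; the total effect is the pooled difference.
Pooled: Diet E 38.3% vs Diet S 65.1%; Diet S is higher overall.

Diet S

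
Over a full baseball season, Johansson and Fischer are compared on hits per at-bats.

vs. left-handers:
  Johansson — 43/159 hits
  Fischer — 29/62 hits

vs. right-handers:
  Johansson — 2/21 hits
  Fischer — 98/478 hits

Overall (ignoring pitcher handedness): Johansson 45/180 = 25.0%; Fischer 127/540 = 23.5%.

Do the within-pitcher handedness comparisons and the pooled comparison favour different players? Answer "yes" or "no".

Within each pitcher handedness level (vs. left-handers 27.0% vs 46.8%; vs. right-handers 9.5% vs 20.5%), Fischer has the higher rate every time. Pooled: 25.0% vs 23.5% — Johansson has the higher rate overall. The two comparisons disagree.

yes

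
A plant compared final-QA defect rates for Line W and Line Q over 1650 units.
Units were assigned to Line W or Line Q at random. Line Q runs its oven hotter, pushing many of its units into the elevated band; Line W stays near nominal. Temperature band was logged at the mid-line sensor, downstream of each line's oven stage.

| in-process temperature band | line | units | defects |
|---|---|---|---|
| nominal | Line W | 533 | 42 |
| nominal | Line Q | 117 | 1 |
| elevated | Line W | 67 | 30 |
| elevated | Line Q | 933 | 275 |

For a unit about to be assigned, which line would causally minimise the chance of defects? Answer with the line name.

Line W

In-process temperature band is recorded after the line and is itself shifted by it — it sits on the causal path from line to outcome. Conditioning on a mediator would strip out part of the effect we want; the pooled comparison gives the total causal effect.
Pooled: Line W 12.0% vs Line Q 26.3%; Line W is lower overall.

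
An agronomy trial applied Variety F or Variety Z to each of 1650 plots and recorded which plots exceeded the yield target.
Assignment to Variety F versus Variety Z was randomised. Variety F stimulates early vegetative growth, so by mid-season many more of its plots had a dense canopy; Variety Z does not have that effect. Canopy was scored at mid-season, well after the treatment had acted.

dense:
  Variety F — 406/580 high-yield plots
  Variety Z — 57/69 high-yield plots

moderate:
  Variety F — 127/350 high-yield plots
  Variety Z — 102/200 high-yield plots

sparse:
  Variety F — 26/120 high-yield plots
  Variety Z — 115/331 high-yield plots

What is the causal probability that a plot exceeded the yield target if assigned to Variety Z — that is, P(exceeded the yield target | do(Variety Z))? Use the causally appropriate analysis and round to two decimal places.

Variety Z is higher inside every mid-season canopy stratum but Variety F is higher in aggregate. Whether to stratify depends on how mid-season canopy relates to the variety.
Mid-season canopy here is a post-treatment variable shaped by the variety; conditioning on it would introduce bias rather than remove it. The overall comparison is the causal one.
So P(outcome | do(Variety Z)) is just the pooled rate for Variety Z: 274/600 = 0.457.

0.46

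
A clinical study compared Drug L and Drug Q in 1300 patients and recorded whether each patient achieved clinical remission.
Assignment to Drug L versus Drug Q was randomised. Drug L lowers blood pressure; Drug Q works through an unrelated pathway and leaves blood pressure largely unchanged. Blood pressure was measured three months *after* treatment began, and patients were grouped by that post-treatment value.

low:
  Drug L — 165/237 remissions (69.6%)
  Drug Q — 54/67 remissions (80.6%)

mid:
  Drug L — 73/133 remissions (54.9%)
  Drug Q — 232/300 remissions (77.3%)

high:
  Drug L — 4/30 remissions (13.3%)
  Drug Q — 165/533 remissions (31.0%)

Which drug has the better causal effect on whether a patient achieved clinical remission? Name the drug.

The blood pressure-specific comparison favours Drug Q throughout, but the pooled figures favour Drug L. The question is whether to condition on blood pressure.
The distribution of blood pressure is itself part of what the drug does — it is an intermediate outcome. Holding it fixed would remove that part of the effect; the total effect is the pooled difference.
Pooled: Drug L 60.5% vs Drug Q 50.1%; Drug L is higher overall.

Drug L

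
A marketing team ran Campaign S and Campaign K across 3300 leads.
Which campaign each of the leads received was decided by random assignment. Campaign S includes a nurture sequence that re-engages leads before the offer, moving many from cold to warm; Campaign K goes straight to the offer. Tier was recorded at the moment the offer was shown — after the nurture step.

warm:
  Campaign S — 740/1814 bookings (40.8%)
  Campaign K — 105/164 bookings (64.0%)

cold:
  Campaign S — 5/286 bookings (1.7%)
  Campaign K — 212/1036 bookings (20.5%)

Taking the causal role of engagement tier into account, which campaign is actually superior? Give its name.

The distribution of engagement tier is itself part of what the campaign does — it is an intermediate outcome. Holding it fixed would remove that part of the effect; the total effect is the pooled difference.
Pooled: Campaign S 35.5% vs Campaign K 26.4%; Campaign S is higher overall.

Campaign S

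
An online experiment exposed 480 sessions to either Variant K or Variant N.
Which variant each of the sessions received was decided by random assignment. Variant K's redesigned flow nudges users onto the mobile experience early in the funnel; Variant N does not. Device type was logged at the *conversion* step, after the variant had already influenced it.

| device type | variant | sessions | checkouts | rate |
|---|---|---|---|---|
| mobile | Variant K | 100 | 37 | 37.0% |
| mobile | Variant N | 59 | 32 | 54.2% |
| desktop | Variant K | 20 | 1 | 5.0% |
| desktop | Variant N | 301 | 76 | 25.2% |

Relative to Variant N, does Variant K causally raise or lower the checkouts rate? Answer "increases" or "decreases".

The stratified and pooled comparisons disagree (Variant N wins within each device type; Variant K wins overall), so the answer turns on the causal role of device type.
Device type lies on the pathway variant → device type → outcome, so adjusting for it blocks the indirect effect. For the total causal effect of variant, use the unadjusted pooled rates.
Pooled: Variant K 31.7% vs Variant N 30.0%; Variant K is higher overall.

increases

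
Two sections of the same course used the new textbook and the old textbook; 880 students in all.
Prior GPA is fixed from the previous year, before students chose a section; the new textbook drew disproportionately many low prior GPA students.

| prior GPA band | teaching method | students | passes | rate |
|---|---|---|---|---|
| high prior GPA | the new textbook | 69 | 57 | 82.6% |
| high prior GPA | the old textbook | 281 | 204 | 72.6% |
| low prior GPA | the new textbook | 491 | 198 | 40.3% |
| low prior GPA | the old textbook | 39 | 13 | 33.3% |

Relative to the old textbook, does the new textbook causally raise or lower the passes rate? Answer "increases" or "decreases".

Prior GPA band is set before the teaching method has any effect — it is not caused by the teaching method — and it independently drives the outcome. That makes it a confounder, so the causal comparison is within prior GPA band levels.
Within each level — high prior GPA: 82.6% vs 72.6%; low prior GPA: 40.3% vs 33.3% — the new textbook is higher every time.

increases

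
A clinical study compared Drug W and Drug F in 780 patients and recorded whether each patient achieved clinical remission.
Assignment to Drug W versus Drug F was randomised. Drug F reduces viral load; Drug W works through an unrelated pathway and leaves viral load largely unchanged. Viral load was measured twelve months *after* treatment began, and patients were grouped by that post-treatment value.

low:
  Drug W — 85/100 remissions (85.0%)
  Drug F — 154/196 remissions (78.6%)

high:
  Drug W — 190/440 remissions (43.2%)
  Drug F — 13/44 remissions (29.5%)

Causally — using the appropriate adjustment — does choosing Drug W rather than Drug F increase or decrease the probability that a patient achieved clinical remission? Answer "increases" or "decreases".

decreases

Drug W is higher inside every viral load stratum but Drug F is higher in aggregate. Whether to stratify depends on how viral load relates to the drug.
The distribution of viral load is itself part of what the drug does — it is an intermediate outcome. Holding it fixed would remove that part of the effect; the total effect is the pooled difference.
Pooled: Drug W 50.9% vs Drug F 69.6%; Drug F is higher overall.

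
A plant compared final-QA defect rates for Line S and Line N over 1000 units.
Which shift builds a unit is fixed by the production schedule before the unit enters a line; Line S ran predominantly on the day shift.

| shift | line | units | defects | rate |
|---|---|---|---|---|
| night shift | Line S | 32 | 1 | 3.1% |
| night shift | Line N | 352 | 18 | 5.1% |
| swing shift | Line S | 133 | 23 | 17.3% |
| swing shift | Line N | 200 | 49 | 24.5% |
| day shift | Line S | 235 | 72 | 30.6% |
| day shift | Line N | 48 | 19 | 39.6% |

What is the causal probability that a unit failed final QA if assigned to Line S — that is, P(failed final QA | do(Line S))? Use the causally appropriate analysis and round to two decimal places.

Within every shift level Line S has the lower rate, yet pooled Line N does — Simpson's reversal.
Nothing the line does changes shift; the imbalance is an allocation artefact. With shift also predicting the outcome, the pooled figure is confounded, and the within-stratum comparison is the causal one.
Standardising Line S to the population shift mix: 0.384·1/32 + 0.333·23/133 + 0.283·72/235 = 0.156.

0.16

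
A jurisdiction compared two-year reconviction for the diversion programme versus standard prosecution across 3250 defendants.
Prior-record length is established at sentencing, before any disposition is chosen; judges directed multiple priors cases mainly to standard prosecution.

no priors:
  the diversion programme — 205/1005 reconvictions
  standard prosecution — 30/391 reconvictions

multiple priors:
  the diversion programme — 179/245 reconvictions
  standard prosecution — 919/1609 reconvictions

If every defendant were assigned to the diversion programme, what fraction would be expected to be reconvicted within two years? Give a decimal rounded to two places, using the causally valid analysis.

The prior-record length-specific comparison favours standard prosecution throughout, but the pooled figures favour the diversion programme. The question is whether to condition on prior-record length.
Prior-record length is set before the disposition has any effect — it is not caused by the disposition — and it independently drives the outcome. That makes it a confounder, so the causal comparison is within prior-record length levels.
Standardising the diversion programme to the population prior-record length mix: 0.430·205/1005 + 0.570·179/245 = 0.504.

0.50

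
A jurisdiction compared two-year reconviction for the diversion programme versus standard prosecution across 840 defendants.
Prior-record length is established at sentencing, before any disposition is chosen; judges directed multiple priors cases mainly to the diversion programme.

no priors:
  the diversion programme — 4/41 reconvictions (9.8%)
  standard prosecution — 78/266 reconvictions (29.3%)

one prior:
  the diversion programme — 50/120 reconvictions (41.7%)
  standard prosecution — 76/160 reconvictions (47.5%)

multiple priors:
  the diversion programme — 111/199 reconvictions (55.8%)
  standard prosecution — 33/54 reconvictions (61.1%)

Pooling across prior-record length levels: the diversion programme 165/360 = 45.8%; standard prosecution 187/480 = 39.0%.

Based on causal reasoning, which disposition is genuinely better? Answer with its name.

Since prior-record length is a pre-existing factor (not a product of the disposition) and it affects the outcome on its own, it is a confounder. The stratified rates, not the pooled rate, identify the causal effect.
Within each level — no priors: 9.8% vs 29.3%; one prior: 41.7% vs 47.5%; multiple priors: 55.8% vs 61.1% — the diversion programme is lower every time.

the diversion programme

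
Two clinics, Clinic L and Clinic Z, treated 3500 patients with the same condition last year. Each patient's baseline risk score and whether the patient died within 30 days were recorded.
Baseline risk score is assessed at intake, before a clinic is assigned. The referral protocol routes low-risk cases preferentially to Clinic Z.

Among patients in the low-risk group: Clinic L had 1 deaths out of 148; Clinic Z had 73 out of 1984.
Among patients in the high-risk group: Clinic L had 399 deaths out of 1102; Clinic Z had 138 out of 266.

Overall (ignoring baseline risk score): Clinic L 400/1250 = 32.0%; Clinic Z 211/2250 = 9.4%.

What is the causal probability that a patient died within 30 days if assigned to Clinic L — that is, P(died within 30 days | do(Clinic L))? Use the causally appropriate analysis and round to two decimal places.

Nothing the clinic does changes baseline risk score; the imbalance is an allocation artefact. With baseline risk score also predicting the outcome, the pooled figure is confounded, and the within-stratum comparison is the causal one.
Standardising Clinic L to the population baseline risk score mix: 0.609·1/148 + 0.391·399/1102 = 0.146.

0.15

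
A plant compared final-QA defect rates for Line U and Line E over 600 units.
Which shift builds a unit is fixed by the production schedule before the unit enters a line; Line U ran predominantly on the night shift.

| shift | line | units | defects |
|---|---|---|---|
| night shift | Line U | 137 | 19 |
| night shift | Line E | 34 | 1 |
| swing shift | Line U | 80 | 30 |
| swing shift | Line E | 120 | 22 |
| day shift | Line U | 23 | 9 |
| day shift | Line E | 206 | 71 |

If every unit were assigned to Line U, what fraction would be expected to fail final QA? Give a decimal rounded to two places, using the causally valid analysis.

Line E is lower inside every shift stratum but Line U is lower in aggregate. Whether to stratify depends on how shift relates to the line.
Shift differs across lines for reasons unrelated to any effect of the line itself, and it separately predicts the outcome — a classic confounder. We must compare within shift levels.
Standardising Line U to the population shift mix: 0.285·19/137 + 0.333·30/80 + 0.382·9/23 = 0.314.

0.31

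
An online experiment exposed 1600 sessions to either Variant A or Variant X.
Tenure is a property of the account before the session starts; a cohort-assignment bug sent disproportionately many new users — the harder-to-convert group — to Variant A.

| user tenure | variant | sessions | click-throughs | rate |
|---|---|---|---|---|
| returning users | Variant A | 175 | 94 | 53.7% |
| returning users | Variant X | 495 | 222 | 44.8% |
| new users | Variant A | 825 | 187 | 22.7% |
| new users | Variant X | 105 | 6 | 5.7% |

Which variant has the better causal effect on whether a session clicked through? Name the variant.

Variant A

Here user tenure is a common cause — it drives both which variant a case falls under and the outcome. The crude comparison mixes populations; the stratum-specific rates are the causally relevant ones.
Within each level — returning users: 53.7% vs 44.8%; new users: 22.7% vs 5.7% — Variant A is higher every time.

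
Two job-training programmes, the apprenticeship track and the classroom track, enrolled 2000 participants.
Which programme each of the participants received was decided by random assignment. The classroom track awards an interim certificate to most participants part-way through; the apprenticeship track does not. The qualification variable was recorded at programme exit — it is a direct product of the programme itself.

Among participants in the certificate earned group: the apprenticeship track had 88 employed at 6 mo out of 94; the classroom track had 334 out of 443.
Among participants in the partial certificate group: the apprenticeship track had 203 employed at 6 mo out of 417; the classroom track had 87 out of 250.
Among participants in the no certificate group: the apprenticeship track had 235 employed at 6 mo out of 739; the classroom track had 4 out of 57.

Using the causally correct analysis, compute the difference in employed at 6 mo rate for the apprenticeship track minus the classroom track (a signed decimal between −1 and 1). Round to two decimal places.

Within every qualification attained during the programme level the apprenticeship track has the higher rate, yet pooled the classroom track does — Simpson's reversal.
Because the programme influences qualification attained during the programme, qualification attained during the programme is a post-treatment mediator, not a confounder. Stratifying on it would bias the estimate; the causal effect is the crude pooled difference.
The causal difference is the pooled difference: 0.421 − 0.567 = -0.146.

-0.15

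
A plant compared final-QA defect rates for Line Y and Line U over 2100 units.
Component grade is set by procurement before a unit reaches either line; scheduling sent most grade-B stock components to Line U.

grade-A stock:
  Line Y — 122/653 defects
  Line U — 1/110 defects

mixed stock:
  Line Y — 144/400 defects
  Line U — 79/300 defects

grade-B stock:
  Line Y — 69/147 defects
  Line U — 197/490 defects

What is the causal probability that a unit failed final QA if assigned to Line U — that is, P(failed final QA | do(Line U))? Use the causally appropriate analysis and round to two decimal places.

The component grade-specific comparison favours Line U throughout, but the pooled figures favour Line Y. The question is whether to condition on component grade.
The imbalance in component grade arose from how units were allocated, not from anything the line did; and component grade independently affects the outcome. The pooled gap is confounded — condition on component grade.
Standardising Line U to the population component grade mix: 0.363·1/110 + 0.333·79/300 + 0.303·197/490 = 0.213.

0.21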